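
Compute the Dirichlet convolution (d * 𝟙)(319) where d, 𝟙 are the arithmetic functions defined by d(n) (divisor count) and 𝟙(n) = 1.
(d * 𝟙)(319) = 9

Divisors of 319: [1, 11, 29, 319]. For each d | 319:
  d = 1: d(1) · 𝟙(319/1) = 1 · 1 = 1
  d = 11: d(11) · 𝟙(319/11) = 2 · 1 = 2
  d = 29: d(29) · 𝟙(319/29) = 2 · 1 = 2
  d = 319: d(319) · 𝟙(319/319) = 4 · 1 = 4
Summing: (d * 𝟙)(319) = 1 + 2 + 2 + 4 = 9.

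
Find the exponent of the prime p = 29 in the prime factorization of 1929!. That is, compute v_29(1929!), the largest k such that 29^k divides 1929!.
v_29(1929!) = 68

Legendre's formula: v_p(n!) = Σ_{k ≥ 1} ⌊n / p^k⌋. For p = 29, n = 1929, the terms are:
  ⌊1929/29^1⌋ = ⌊1929/29⌋ = 66
  ⌊1929/29^2⌋ = ⌊1929/841⌋ = 2
(the next term ⌊1929/29^3⌋ = 0, terminating the sum). Summing: v_29(1929!) = 66 + 2 = 68.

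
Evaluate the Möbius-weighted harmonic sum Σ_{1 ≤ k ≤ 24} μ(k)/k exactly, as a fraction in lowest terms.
Σ μ(k)/k = -249979/223092870

Values of μ(k) for 1 ≤ k ≤ 24: μ(1) = 1, μ(2) = -1, μ(3) = -1, μ(5) = -1, μ(6) = 1, μ(7) = -1, μ(10) = 1, μ(11) = -1, μ(13) = -1, μ(14) = 1, μ(15) = 1, μ(17) = -1, μ(19) = -1, μ(21) = 1, μ(22) = 1, μ(23) = -1, with μ = 0 on non-squarefree integers. Summing μ(k)/k for k where μ(k) ≠ 0 gives -249979/223092870 ≈ -0.0011. (PNT ⟺ this sum → 0 as n → ∞.)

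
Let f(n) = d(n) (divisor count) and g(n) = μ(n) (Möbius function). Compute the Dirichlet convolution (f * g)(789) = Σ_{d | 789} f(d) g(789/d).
(d * μ)(789) = 1

Divisors of 789: [1, 3, 263, 789]. For each d | 789:
  d = 1: d(1) · μ(789/1) = 1 · 1 = 1
  d = 3: d(3) · μ(789/3) = 2 · -1 = -2
  d = 263: d(263) · μ(789/263) = 2 · -1 = -2
  d = 789: d(789) · μ(789/789) = 4 · 1 = 4
Summing: (d * μ)(789) = 1 + -2 + -2 + 4 = 1.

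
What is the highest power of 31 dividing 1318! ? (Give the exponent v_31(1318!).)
v_31(1318!) = 43

Legendre's formula: v_p(n!) = Σ_{k ≥ 1} ⌊n / p^k⌋. For p = 31, n = 1318, the terms are:
  ⌊1318/31^1⌋ = ⌊1318/31⌋ = 42
  ⌊1318/31^2⌋ = ⌊1318/961⌋ = 1
(the next term ⌊1318/31^3⌋ = 0, terminating the sum). Summing: v_31(1318!) = 42 + 1 = 43.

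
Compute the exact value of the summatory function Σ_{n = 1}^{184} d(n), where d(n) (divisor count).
Σ_{n ≤ 184} d(n) = 993

Compute d(n) for each 1 ≤ n ≤ 184: d(1) = 1, d(2) = 2, d(3) = 2, d(4) = 3, d(5) = 2, d(6) = 4, d(7) = 2, d(8) = 4, d(9) = 3, d(10) = 4, d(11) = 2, d(12) = 6, d(13) = 2, d(14) = 4, d(15) = 4, d(16) = 5, d(17) = 2, d(18) = 6, d(19) = 2, d(20) = 6, d(21) = 4, d(22) = 4, d(23) = 2, d(24) = 8, d(25) = 3, d(26) = 4, d(27) = 4, d(28) = 6, d(29) = 2, d(30) = 8, d(31) = 2, d(32) = 6, d(33) = 4, d(34) = 4, d(35) = 4, d(36) = 9, d(37) = 2, d(38) = 4, d(39) = 4, d(40) = 8, d(41) = 2, d(42) = 8, d(43) = 2, d(44) = 6, d(45) = 6, d(46) = 4, d(47) = 2, d(48) = 10, d(49) = 3, d(50) = 6, d(51) = 4, d(52) = 6, d(53) = 2, d(54) = 8, d(55) = 4, d(56) = 8, d(57) = 4, d(58) = 4, d(59) = 2, d(60) = 12, d(61) = 2, d(62) = 4, d(63) = 6, d(64) = 7, d(65) = 4, d(66) = 8, d(67) = 2, d(68) = 6, d(69) = 4, d(70) = 8, d(71) = 2, d(72) = 12, d(73) = 2, d(74) = 4, d(75) = 6, d(76) = 6, d(77) = 4, d(78) = 8, d(79) = 2, d(80) = 10, d(81) = 5, d(82) = 4, d(83) = 2, d(84) = 12, d(85) = 4, d(86) = 4, d(87) = 4, d(88) = 8, d(89) = 2, d(90) = 12, d(91) = 4, d(92) = 6, d(93) = 4, d(94) = 4, d(95) = 4, d(96) = 12, d(97) = 2, d(98) = 6, d(99) = 6, d(100) = 9, d(101) = 2, d(102) = 8, d(103) = 2, d(104) = 8, d(105) = 8, d(106) = 4, d(107) = 2, d(108) = 12, d(109) = 2, d(110) = 8, d(111) = 4, d(112) = 10, d(113) = 2, d(114) = 8, d(115) = 4, d(116) = 6, d(117) = 6, d(118) = 4, d(119) = 4, d(120) = 16, d(121) = 3, d(122) = 4, d(123) = 4, d(124) = 6, d(125) = 4, d(126) = 12, d(127) = 2, d(128) = 8, d(129) = 4, d(130) = 8, d(131) = 2, d(132) = 12, d(133) = 4, d(134) = 4, d(135) = 8, d(136) = 8, d(137) = 2, d(138) = 8, d(139) = 2, d(140) = 12, d(141) = 4, d(142) = 4, d(143) = 4, d(144) = 15, d(145) = 4, d(146) = 4, d(147) = 6, d(148) = 6, d(149) = 2, d(150) = 12, d(151) = 2, d(152) = 8, d(153) = 6, d(154) = 8, d(155) = 4, d(156) = 12, d(157) = 2, d(158) = 4, d(159) = 4, d(160) = 12, d(161) = 4, d(162) = 10, d(163) = 2, d(164) = 6, d(165) = 8, d(166) = 4, d(167) = 2, d(168) = 16, d(169) = 3, d(170) = 8, d(171) = 6, d(172) = 6, d(173) = 2, d(174) = 8, d(175) = 6, d(176) = 10, d(177) = 4, d(178) = 4, d(179) = 2, d(180) = 18, d(181) = 2, d(182) = 8, d(183) = 4, d(184) = 8. Summing all 184 values: 993. (Dirichlet's divisor formula: Σ_{n ≤ x} d(n) = x ln(x) + (2γ − 1) x + O(√x). For x = 184, the asymptotic estimate is ≈ 987.96.)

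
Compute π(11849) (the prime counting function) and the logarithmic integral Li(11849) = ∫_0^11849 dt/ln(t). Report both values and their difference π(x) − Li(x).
π(11849) = 1421;  Li(11849) ≈ 1445.01;  π(x) − Li(x) ≈ -24.01.

Direct count of primes ≤ 11849 gives π(11849) = 1421. Numerical evaluation of the logarithmic integral gives Li(11849) ≈ 1445.01. The difference π(x) − Li(x) ≈ -24.01 is typically negative for small/moderate x (Li(x) overestimates), though Littlewood's theorem shows this sign changes infinitely often.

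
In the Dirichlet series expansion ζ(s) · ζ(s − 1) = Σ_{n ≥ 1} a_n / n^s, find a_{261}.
σ(261) = 390

In the product (Σ m^0/m^s)(Σ k / k^s) = Σ (Σ_{d | n} d) / n^s, the coefficient of 1/n^s is σ(n) = Σ_{d | n} d. For n = 261, divisors are [1, 3, 9, 29, 87, 261]; summing: σ(261) = 390.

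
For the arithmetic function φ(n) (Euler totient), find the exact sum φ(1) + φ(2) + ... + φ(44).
Σ_{n ≤ 44} φ(n) = 604

Compute φ(n) for each 1 ≤ n ≤ 44: φ(1) = 1, φ(2) = 1, φ(3) = 2, φ(4) = 2, φ(5) = 4, φ(6) = 2, φ(7) = 6, φ(8) = 4, φ(9) = 6, φ(10) = 4, φ(11) = 10, φ(12) = 4, φ(13) = 12, φ(14) = 6, φ(15) = 8, φ(16) = 8, φ(17) = 16, φ(18) = 6, φ(19) = 18, φ(20) = 8, φ(21) = 12, φ(22) = 10, φ(23) = 22, φ(24) = 8, φ(25) = 20, φ(26) = 12, φ(27) = 18, φ(28) = 12, φ(29) = 28, φ(30) = 8, φ(31) = 30, φ(32) = 16, φ(33) = 20, φ(34) = 16, φ(35) = 24, φ(36) = 12, φ(37) = 36, φ(38) = 18, φ(39) = 24, φ(40) = 16, φ(41) = 40, φ(42) = 12, φ(43) = 42, φ(44) = 20. Summing all 44 values: 604. (Average order: Σ_{n ≤ x} φ(n) ~ (3/π²) x². For x = 44, (3/π²)·44² ≈ 588.47.)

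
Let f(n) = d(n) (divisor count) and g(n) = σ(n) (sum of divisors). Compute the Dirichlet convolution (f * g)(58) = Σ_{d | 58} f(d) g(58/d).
(d * σ)(58) = 160

Divisors of 58: [1, 2, 29, 58]. For each d | 58:
  d = 1: d(1) · σ(58/1) = 1 · 90 = 90
  d = 2: d(2) · σ(58/2) = 2 · 30 = 60
  d = 29: d(29) · σ(58/29) = 2 · 3 = 6
  d = 58: d(58) · σ(58/58) = 4 · 1 = 4
Summing: (d * σ)(58) = 90 + 60 + 6 + 4 = 160.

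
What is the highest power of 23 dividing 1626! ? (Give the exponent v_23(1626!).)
v_23(1626!) = 73

Legendre's formula: v_p(n!) = Σ_{k ≥ 1} ⌊n / p^k⌋. For p = 23, n = 1626, the terms are:
  ⌊1626/23^1⌋ = ⌊1626/23⌋ = 70
  ⌊1626/23^2⌋ = ⌊1626/529⌋ = 3
(the next term ⌊1626/23^3⌋ = 0, terminating the sum). Summing: v_23(1626!) = 70 + 3 = 73.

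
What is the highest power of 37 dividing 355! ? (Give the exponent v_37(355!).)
v_37(355!) = 9

Legendre's formula: v_p(n!) = Σ_{k ≥ 1} ⌊n / p^k⌋. For p = 37, n = 355, the terms are:
  ⌊355/37^1⌋ = ⌊355/37⌋ = 9
(the next term ⌊355/37^2⌋ = 0, terminating the sum). Summing: v_37(355!) = 9 = 9.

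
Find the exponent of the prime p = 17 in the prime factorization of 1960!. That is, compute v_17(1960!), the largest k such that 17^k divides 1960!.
v_17(1960!) = 121

Legendre's formula: v_p(n!) = Σ_{k ≥ 1} ⌊n / p^k⌋. For p = 17, n = 1960, the terms are:
  ⌊1960/17^1⌋ = ⌊1960/17⌋ = 115
  ⌊1960/17^2⌋ = ⌊1960/289⌋ = 6
(the next term ⌊1960/17^3⌋ = 0, terminating the sum). Summing: v_17(1960!) = 115 + 6 = 121.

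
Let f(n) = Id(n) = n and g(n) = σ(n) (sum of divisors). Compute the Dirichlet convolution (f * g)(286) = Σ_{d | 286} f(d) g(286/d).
(Id * σ)(286) = 3105

Divisors of 286: [1, 2, 11, 13, 22, 26, 143, 286]. For each d | 286:
  d = 1: Id(1) · σ(286/1) = 1 · 504 = 504
  d = 2: Id(2) · σ(286/2) = 2 · 168 = 336
  d = 11: Id(11) · σ(286/11) = 11 · 42 = 462
  d = 13: Id(13) · σ(286/13) = 13 · 36 = 468
  d = 22: Id(22) · σ(286/22) = 22 · 14 = 308
  d = 26: Id(26) · σ(286/26) = 26 · 12 = 312
  d = 143: Id(143) · σ(286/143) = 143 · 3 = 429
  d = 286: Id(286) · σ(286/286) = 286 · 1 = 286
Summing: (Id * σ)(286) = 504 + 336 + 462 + 468 + 308 + 312 + 429 + 286 = 3105.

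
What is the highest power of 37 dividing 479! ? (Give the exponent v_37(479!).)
v_37(479!) = 12

Legendre's formula: v_p(n!) = Σ_{k ≥ 1} ⌊n / p^k⌋. For p = 37, n = 479, the terms are:
  ⌊479/37^1⌋ = ⌊479/37⌋ = 12
(the next term ⌊479/37^2⌋ = 0, terminating the sum). Summing: v_37(479!) = 12 = 12.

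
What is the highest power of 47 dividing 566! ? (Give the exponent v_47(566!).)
v_47(566!) = 12

Legendre's formula: v_p(n!) = Σ_{k ≥ 1} ⌊n / p^k⌋. For p = 47, n = 566, the terms are:
  ⌊566/47^1⌋ = ⌊566/47⌋ = 12
(the next term ⌊566/47^2⌋ = 0, terminating the sum). Summing: v_47(566!) = 12 = 12.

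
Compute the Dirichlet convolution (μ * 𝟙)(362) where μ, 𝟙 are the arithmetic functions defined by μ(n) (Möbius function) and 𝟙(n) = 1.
(μ * 𝟙)(362) = 0

Divisors of 362: [1, 2, 181, 362]. For each d | 362:
  d = 1: μ(1) · 𝟙(362/1) = 1 · 1 = 1
  d = 2: μ(2) · 𝟙(362/2) = -1 · 1 = -1
  d = 181: μ(181) · 𝟙(362/181) = -1 · 1 = -1
  d = 362: μ(362) · 𝟙(362/362) = 1 · 1 = 1
Summing: (μ * 𝟙)(362) = 1 + -1 + -1 + 1 = 0.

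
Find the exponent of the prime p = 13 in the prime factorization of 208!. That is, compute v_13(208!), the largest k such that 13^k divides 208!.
v_13(208!) = 17

Legendre's formula: v_p(n!) = Σ_{k ≥ 1} ⌊n / p^k⌋. For p = 13, n = 208, the terms are:
  ⌊208/13^1⌋ = ⌊208/13⌋ = 16
  ⌊208/13^2⌋ = ⌊208/169⌋ = 1
(the next term ⌊208/13^3⌋ = 0, terminating the sum). Summing: v_13(208!) = 16 + 1 = 17.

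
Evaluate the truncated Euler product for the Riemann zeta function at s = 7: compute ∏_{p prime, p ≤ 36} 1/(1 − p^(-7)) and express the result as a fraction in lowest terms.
∏ = 37031956963631386906046525229438701635098769061332515193389940565625/36725327022248259763071767483224373757798563246158812707599806493184

The primes p ≤ 36 are [2, 3, 5, 7, 11, 13, 17, 19, 23, 29, 31]. For each prime, (1 − 1/p^7)^(-1) = p^7 / (p^7 − 1). The product is (1 − 1/2^7)^(-1), (1 − 1/3^7)^(-1), (1 − 1/5^7)^(-1), (1 − 1/7^7)^(-1), (1 − 1/11^7)^(-1), (1 − 1/13^7)^(-1), (1 − 1/17^7)^(-1), (1 − 1/19^7)^(-1), (1 − 1/23^7)^(-1), (1 − 1/29^7)^(-1), (1 − 1/31^7)^(-1) = ∏ p^7 / (p^7 − 1) = 37031956963631386906046525229438701635098769061332515193389940565625/36725327022248259763071767483224373757798563246158812707599806493184.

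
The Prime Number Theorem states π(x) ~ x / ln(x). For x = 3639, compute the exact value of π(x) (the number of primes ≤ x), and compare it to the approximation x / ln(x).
π(3639) = 509;  x/ln(x) ≈ 443.81;  relative error ≈ 12.81%.

Directly count primes up to 3639: π(3639) = 509. The PNT approximation gives 3639/ln(3639) ≈ 3639/8.19946 ≈ 443.81. Relative error (π(x) − x/ln(x)) / π(x) ≈ 12.81%; the approximation is known to undercount slightly (Li(x) is a better estimate).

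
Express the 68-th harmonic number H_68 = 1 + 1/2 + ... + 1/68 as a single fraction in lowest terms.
H_68 = 14094018321907827923954201611/2933773379069966367528193600

Direct summation: H_68 = 1 + 1/2 + ... + 1/68. The least common denominator is lcm(1, ..., 68) = 79211881234889091923261227200; over this denominator the numerator is 79211881234889091923261227200 + 39605940617444545961630613600 + 26403960411629697307753742400 + 19802970308722272980815306800 + 15842376246977818384652245440 + 13201980205814848653876871200 + 11315983033555584560465889600 + 9901485154361136490407653400 + 8801320137209899102584580800 + 7921188123488909192326122720 + 7201080112262644720296475200 + 6600990102907424326938435600 + 6093221633453007071020094400 + 5657991516777792280232944800 + 5280792082325939461550748480 + 4950742577180568245203826700 + 4659522425581711289603601600 + 4400660068604949551292290400 + 4169046380783636417013748800 + 3960594061744454596163061360 + 3771994344518528186821963200 + 3600540056131322360148237600 + 3443994836299525735793966400 + 3300495051453712163469217800 + 3168475249395563676930449088 + 3046610816726503535510047200 + 2933773379069966367528193600 + 2828995758388896140116472400 + 2731444180513416962871076800 + 2640396041162969730775374240 + 2555221975319002965266491200 + 2475371288590284122601913350 + 2400360037420881573432158400 + 2329761212790855644801800800 + 2263196606711116912093177920 + 2200330034302474775646145200 + 2140861654997002484412465600 + 2084523190391818208506874400 + 2031073877817669023673364800 + 1980297030872227298081530680 + 1931997103289977851786859200 + 1885997172259264093410981600 + 1842136772904397486587470400 + 1800270028065661180074118800 + 1760264027441979820516916160 + 1721997418149762867896983200 + 1685359175210406211133217600 + 1650247525726856081734608900 + 1616569004793654937209412800 + 1584237624697781838465224544 + 1553174141860570429867867200 + 1523305408363251767755023600 + 1494563796884699847608702400 + 1466886689534983183764096800 + 1440216022452528944059295040 + 1414497879194448070058236200 + 1389682126927878805671249600 + 1365722090256708481435538400 + 1342574258218459185140020800 + 1320198020581484865387687120 + 1298555430080149047922315200 + 1277610987659501482633245600 + 1257331448172842728940654400 + 1237685644295142061300956675 + 1218644326690601414204018880 + 1200180018710440786716079200 + 1182266884102822267511361600 + 1164880606395427822400900400 = 380538494691511353946763443497, so H_68 = 380538494691511353946763443497/79211881234889091923261227200; reducing by gcd(380538494691511353946763443497, 79211881234889091923261227200) = 27 gives 14094018321907827923954201611/2933773379069966367528193600 ≈ 4.80406. (The PNT-adjacent estimate ln(68) + γ ≈ 4.79672 matches within O(1/n).)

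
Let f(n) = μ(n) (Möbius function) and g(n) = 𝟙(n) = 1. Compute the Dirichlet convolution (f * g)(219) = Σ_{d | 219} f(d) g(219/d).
(μ * 𝟙)(219) = 0

Divisors of 219: [1, 3, 73, 219]. For each d | 219:
  d = 1: μ(1) · 𝟙(219/1) = 1 · 1 = 1
  d = 3: μ(3) · 𝟙(219/3) = -1 · 1 = -1
  d = 73: μ(73) · 𝟙(219/73) = -1 · 1 = -1
  d = 219: μ(219) · 𝟙(219/219) = 1 · 1 = 1
Summing: (μ * 𝟙)(219) = 1 + -1 + -1 + 1 = 0.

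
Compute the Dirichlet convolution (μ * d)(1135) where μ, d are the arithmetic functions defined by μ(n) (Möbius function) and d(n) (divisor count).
(μ * d)(1135) = 1

Divisors of 1135: [1, 5, 227, 1135]. For each d | 1135:
  d = 1: μ(1) · d(1135/1) = 1 · 4 = 4
  d = 5: μ(5) · d(1135/5) = -1 · 2 = -2
  d = 227: μ(227) · d(1135/227) = -1 · 2 = -2
  d = 1135: μ(1135) · d(1135/1135) = 1 · 1 = 1
Summing: (μ * d)(1135) = 4 + -2 + -2 + 1 = 1.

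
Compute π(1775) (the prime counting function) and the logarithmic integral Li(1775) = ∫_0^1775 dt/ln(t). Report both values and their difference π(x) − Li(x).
π(1775) = 274;  Li(1775) ≈ 284.98;  π(x) − Li(x) ≈ -10.98.

Direct count of primes ≤ 1775 gives π(1775) = 274. Numerical evaluation of the logarithmic integral gives Li(1775) ≈ 284.98. The difference π(x) − Li(x) ≈ -10.98 is typically negative for small/moderate x (Li(x) overestimates), though Littlewood's theorem shows this sign changes infinitely often.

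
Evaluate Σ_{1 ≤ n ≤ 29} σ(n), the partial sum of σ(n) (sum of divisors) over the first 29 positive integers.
Σ_{n ≤ 29} σ(n) = 690

Compute σ(n) for each 1 ≤ n ≤ 29: σ(1) = 1, σ(2) = 3, σ(3) = 4, σ(4) = 7, σ(5) = 6, σ(6) = 12, σ(7) = 8, σ(8) = 15, σ(9) = 13, σ(10) = 18, σ(11) = 12, σ(12) = 28, σ(13) = 14, σ(14) = 24, σ(15) = 24, σ(16) = 31, σ(17) = 18, σ(18) = 39, σ(19) = 20, σ(20) = 42, σ(21) = 32, σ(22) = 36, σ(23) = 24, σ(24) = 60, σ(25) = 31, σ(26) = 42, σ(27) = 40, σ(28) = 56, σ(29) = 30. Summing all 29 values: 690. (Average order: Σ_{n ≤ x} σ(n) ~ (π²/12) x². For x = 29, (π²/12)·29² ≈ 691.69.)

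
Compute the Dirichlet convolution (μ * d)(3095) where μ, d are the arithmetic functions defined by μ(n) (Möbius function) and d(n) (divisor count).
(μ * d)(3095) = 1

Divisors of 3095: [1, 5, 619, 3095]. For each d | 3095:
  d = 1: μ(1) · d(3095/1) = 1 · 4 = 4
  d = 5: μ(5) · d(3095/5) = -1 · 2 = -2
  d = 619: μ(619) · d(3095/619) = -1 · 2 = -2
  d = 3095: μ(3095) · d(3095/3095) = 1 · 1 = 1
Summing: (μ * d)(3095) = 4 + -2 + -2 + 1 = 1.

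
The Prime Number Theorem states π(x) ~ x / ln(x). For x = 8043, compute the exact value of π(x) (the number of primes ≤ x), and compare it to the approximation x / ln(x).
π(8043) = 1011;  x/ln(x) ≈ 894.41;  relative error ≈ 11.53%.

Directly count primes up to 8043: π(8043) = 1011. The PNT approximation gives 8043/ln(8043) ≈ 8043/8.99256 ≈ 894.41. Relative error (π(x) − x/ln(x)) / π(x) ≈ 11.53%; the approximation is known to undercount slightly (Li(x) is a better estimate).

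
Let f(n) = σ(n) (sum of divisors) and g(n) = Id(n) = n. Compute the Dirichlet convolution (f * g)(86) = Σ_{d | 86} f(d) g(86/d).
(σ * Id)(86) = 435

Divisors of 86: [1, 2, 43, 86]. For each d | 86:
  d = 1: σ(1) · Id(86/1) = 1 · 86 = 86
  d = 2: σ(2) · Id(86/2) = 3 · 43 = 129
  d = 43: σ(43) · Id(86/43) = 44 · 2 = 88
  d = 86: σ(86) · Id(86/86) = 132 · 1 = 132
Summing: (σ * Id)(86) = 86 + 129 + 88 + 132 = 435.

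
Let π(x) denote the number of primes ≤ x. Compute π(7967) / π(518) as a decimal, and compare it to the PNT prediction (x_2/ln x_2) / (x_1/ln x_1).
π(7967)/π(518) = 1006/97 ≈ 10.3711;  PNT prediction ≈ 10.7009.

π(518) = 97 and π(7967) = 1006, so π(7967)/π(518) ≈ 10.3711. The PNT-predicted ratio is (7967/ln(7967)) / (518/ln(518)) ≈ 10.7009. The two agree to within a few percent, as expected.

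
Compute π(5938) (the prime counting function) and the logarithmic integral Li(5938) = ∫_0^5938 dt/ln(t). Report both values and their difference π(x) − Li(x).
π(5938) = 779;  Li(5938) ≈ 793.28;  π(x) − Li(x) ≈ -14.28.

Direct count of primes ≤ 5938 gives π(5938) = 779. Numerical evaluation of the logarithmic integral gives Li(5938) ≈ 793.28. The difference π(x) − Li(x) ≈ -14.28 is typically negative for small/moderate x (Li(x) overestimates), though Littlewood's theorem shows this sign changes infinitely often.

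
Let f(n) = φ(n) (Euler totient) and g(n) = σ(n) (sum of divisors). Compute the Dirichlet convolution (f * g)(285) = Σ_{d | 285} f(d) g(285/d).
(φ * σ)(285) = 2280

Divisors of 285: [1, 3, 5, 15, 19, 57, 95, 285]. For each d | 285:
  d = 1: φ(1) · σ(285/1) = 1 · 480 = 480
  d = 3: φ(3) · σ(285/3) = 2 · 120 = 240
  d = 5: φ(5) · σ(285/5) = 4 · 80 = 320
  d = 15: φ(15) · σ(285/15) = 8 · 20 = 160
  d = 19: φ(19) · σ(285/19) = 18 · 24 = 432
  d = 57: φ(57) · σ(285/57) = 36 · 6 = 216
  d = 95: φ(95) · σ(285/95) = 72 · 4 = 288
  d = 285: φ(285) · σ(285/285) = 144 · 1 = 144
Summing: (φ * σ)(285) = 480 + 240 + 320 + 160 + 432 + 216 + 288 + 144 = 2280.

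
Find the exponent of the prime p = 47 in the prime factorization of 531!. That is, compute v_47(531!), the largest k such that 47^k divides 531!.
v_47(531!) = 11

Legendre's formula: v_p(n!) = Σ_{k ≥ 1} ⌊n / p^k⌋. For p = 47, n = 531, the terms are:
  ⌊531/47^1⌋ = ⌊531/47⌋ = 11
(the next term ⌊531/47^2⌋ = 0, terminating the sum). Summing: v_47(531!) = 11 = 11.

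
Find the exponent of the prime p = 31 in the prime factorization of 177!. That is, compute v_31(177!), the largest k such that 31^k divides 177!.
v_31(177!) = 5

Legendre's formula: v_p(n!) = Σ_{k ≥ 1} ⌊n / p^k⌋. For p = 31, n = 177, the terms are:
  ⌊177/31^1⌋ = ⌊177/31⌋ = 5
(the next term ⌊177/31^2⌋ = 0, terminating the sum). Summing: v_31(177!) = 5 = 5.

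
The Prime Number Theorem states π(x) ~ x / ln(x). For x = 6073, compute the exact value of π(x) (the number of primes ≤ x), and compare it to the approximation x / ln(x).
π(6073) = 792;  x/ln(x) ≈ 697.12;  relative error ≈ 11.98%.

Directly count primes up to 6073: π(6073) = 792. The PNT approximation gives 6073/ln(6073) ≈ 6073/8.71161 ≈ 697.12. Relative error (π(x) − x/ln(x)) / π(x) ≈ 11.98%; the approximation is known to undercount slightly (Li(x) is a better estimate).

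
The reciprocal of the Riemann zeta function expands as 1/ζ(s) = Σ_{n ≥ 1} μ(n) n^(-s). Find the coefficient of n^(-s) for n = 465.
μ(465) = -1

Factor n = 465 = 3 · 5 · 31. μ(n) = 0 if any exponent ≥ 2 (not squarefree); otherwise μ(n) = (−1)^{ω(n)} where ω(n) is the number of distinct prime factors. Applying: μ(465) = -1.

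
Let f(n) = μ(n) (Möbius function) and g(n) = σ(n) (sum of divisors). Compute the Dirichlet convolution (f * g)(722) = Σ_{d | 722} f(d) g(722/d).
(μ * σ)(722) = 722

Divisors of 722: [1, 2, 19, 38, 361, 722]. For each d | 722:
  d = 1: μ(1) · σ(722/1) = 1 · 1143 = 1143
  d = 2: μ(2) · σ(722/2) = -1 · 381 = -381
  d = 19: μ(19) · σ(722/19) = -1 · 60 = -60
  d = 38: μ(38) · σ(722/38) = 1 · 20 = 20
  d = 361: μ(361) · σ(722/361) = 0 · 3 = 0
  d = 722: μ(722) · σ(722/722) = 0 · 1 = 0
Summing: (μ * σ)(722) = 1143 + -381 + -60 + 20 + 0 + 0 = 722.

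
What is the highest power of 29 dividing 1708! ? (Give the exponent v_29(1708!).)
v_29(1708!) = 60

Legendre's formula: v_p(n!) = Σ_{k ≥ 1} ⌊n / p^k⌋. For p = 29, n = 1708, the terms are:
  ⌊1708/29^1⌋ = ⌊1708/29⌋ = 58
  ⌊1708/29^2⌋ = ⌊1708/841⌋ = 2
(the next term ⌊1708/29^3⌋ = 0, terminating the sum). Summing: v_29(1708!) = 58 + 2 = 60.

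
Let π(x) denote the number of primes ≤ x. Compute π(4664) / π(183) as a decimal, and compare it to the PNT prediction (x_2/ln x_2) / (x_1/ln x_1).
π(4664)/π(183) = 631/42 ≈ 15.0238;  PNT prediction ≈ 15.7169.

π(183) = 42 and π(4664) = 631, so π(4664)/π(183) ≈ 15.0238. The PNT-predicted ratio is (4664/ln(4664)) / (183/ln(183)) ≈ 15.7169. The two agree to within a few percent, as expected.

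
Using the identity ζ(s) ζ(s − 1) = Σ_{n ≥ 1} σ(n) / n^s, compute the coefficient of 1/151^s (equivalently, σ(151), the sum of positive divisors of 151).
σ(151) = 152

In the product (Σ m^0/m^s)(Σ k / k^s) = Σ (Σ_{d | n} d) / n^s, the coefficient of 1/n^s is σ(n) = Σ_{d | n} d. For n = 151, divisors are [1, 151]; summing: σ(151) = 152.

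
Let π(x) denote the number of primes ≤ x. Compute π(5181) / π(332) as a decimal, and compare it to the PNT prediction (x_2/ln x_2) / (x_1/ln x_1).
π(5181)/π(332) = 690/67 ≈ 10.2985;  PNT prediction ≈ 10.5921.

π(332) = 67 and π(5181) = 690, so π(5181)/π(332) ≈ 10.2985. The PNT-predicted ratio is (5181/ln(5181)) / (332/ln(332)) ≈ 10.5921. The two agree to within a few percent, as expected.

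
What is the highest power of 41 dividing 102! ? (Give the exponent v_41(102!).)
v_41(102!) = 2

Legendre's formula: v_p(n!) = Σ_{k ≥ 1} ⌊n / p^k⌋. For p = 41, n = 102, the terms are:
  ⌊102/41^1⌋ = ⌊102/41⌋ = 2
(the next term ⌊102/41^2⌋ = 0, terminating the sum). Summing: v_41(102!) = 2 = 2.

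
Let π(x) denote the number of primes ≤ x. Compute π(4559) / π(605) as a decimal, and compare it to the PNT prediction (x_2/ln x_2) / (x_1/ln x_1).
π(4559)/π(605) = 617/110 ≈ 5.6091;  PNT prediction ≈ 5.7291.

π(605) = 110 and π(4559) = 617, so π(4559)/π(605) ≈ 5.6091. The PNT-predicted ratio is (4559/ln(4559)) / (605/ln(605)) ≈ 5.7291. The two agree to within a few percent, as expected.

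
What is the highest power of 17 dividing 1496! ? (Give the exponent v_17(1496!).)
v_17(1496!) = 93

Legendre's formula: v_p(n!) = Σ_{k ≥ 1} ⌊n / p^k⌋. For p = 17, n = 1496, the terms are:
  ⌊1496/17^1⌋ = ⌊1496/17⌋ = 88
  ⌊1496/17^2⌋ = ⌊1496/289⌋ = 5
(the next term ⌊1496/17^3⌋ = 0, terminating the sum). Summing: v_17(1496!) = 88 + 5 = 93.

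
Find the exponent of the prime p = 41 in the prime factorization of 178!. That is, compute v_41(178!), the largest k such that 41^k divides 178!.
v_41(178!) = 4

Legendre's formula: v_p(n!) = Σ_{k ≥ 1} ⌊n / p^k⌋. For p = 41, n = 178, the terms are:
  ⌊178/41^1⌋ = ⌊178/41⌋ = 4
(the next term ⌊178/41^2⌋ = 0, terminating the sum). Summing: v_41(178!) = 4 = 4.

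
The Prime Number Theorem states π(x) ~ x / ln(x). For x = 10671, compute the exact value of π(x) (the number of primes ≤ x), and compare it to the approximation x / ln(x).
π(10671) = 1302;  x/ln(x) ≈ 1150.48;  relative error ≈ 11.64%.

Directly count primes up to 10671: π(10671) = 1302. The PNT approximation gives 10671/ln(10671) ≈ 10671/9.27529 ≈ 1150.48. Relative error (π(x) − x/ln(x)) / π(x) ≈ 11.64%; the approximation is known to undercount slightly (Li(x) is a better estimate).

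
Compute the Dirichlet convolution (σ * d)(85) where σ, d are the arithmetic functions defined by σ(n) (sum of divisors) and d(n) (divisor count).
(σ * d)(85) = 160

Divisors of 85: [1, 5, 17, 85]. For each d | 85:
  d = 1: σ(1) · d(85/1) = 1 · 4 = 4
  d = 5: σ(5) · d(85/5) = 6 · 2 = 12
  d = 17: σ(17) · d(85/17) = 18 · 2 = 36
  d = 85: σ(85) · d(85/85) = 108 · 1 = 108
Summing: (σ * d)(85) = 4 + 12 + 36 + 108 = 160.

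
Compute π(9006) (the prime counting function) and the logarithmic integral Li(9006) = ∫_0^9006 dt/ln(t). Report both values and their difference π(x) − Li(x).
π(9006) = 1118;  Li(9006) ≈ 1137.61;  π(x) − Li(x) ≈ -19.61.

Direct count of primes ≤ 9006 gives π(9006) = 1118. Numerical evaluation of the logarithmic integral gives Li(9006) ≈ 1137.61. The difference π(x) − Li(x) ≈ -19.61 is typically negative for small/moderate x (Li(x) overestimates), though Littlewood's theorem shows this sign changes infinitely often.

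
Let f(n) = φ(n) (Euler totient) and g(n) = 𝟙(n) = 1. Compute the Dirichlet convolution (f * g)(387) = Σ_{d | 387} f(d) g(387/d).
(φ * 𝟙)(387) = 387

Divisors of 387: [1, 3, 9, 43, 129, 387]. For each d | 387:
  d = 1: φ(1) · 𝟙(387/1) = 1 · 1 = 1
  d = 3: φ(3) · 𝟙(387/3) = 2 · 1 = 2
  d = 9: φ(9) · 𝟙(387/9) = 6 · 1 = 6
  d = 43: φ(43) · 𝟙(387/43) = 42 · 1 = 42
  d = 129: φ(129) · 𝟙(387/129) = 84 · 1 = 84
  d = 387: φ(387) · 𝟙(387/387) = 252 · 1 = 252
Summing: (φ * 𝟙)(387) = 1 + 2 + 6 + 42 + 84 + 252 = 387.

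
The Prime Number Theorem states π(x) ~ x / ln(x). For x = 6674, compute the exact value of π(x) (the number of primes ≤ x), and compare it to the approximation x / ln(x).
π(6674) = 860;  x/ln(x) ≈ 757.89;  relative error ≈ 11.87%.

Directly count primes up to 6674: π(6674) = 860. The PNT approximation gives 6674/ln(6674) ≈ 6674/8.80597 ≈ 757.89. Relative error (π(x) − x/ln(x)) / π(x) ≈ 11.87%; the approximation is known to undercount slightly (Li(x) is a better estimate).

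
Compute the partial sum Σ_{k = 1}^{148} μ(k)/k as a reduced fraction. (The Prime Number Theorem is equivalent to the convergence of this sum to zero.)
Σ μ(k)/k = 66670440746206079837278951558338834430808994180477323/3338215550199730022503077710549980019122111551066811030

Values of μ(k) for 1 ≤ k ≤ 148: μ(1) = 1, μ(2) = -1, μ(3) = -1, μ(5) = -1, μ(6) = 1, μ(7) = -1, μ(10) = 1, μ(11) = -1, μ(13) = -1, μ(14) = 1, μ(15) = 1, μ(17) = -1, μ(19) = -1, μ(21) = 1, μ(22) = 1, μ(23) = -1, μ(26) = 1, μ(29) = -1, μ(30) = -1, μ(31) = -1, μ(33) = 1, μ(34) = 1, μ(35) = 1, μ(37) = -1, μ(38) = 1, μ(39) = 1, μ(41) = -1, μ(42) = -1, μ(43) = -1, μ(46) = 1, μ(47) = -1, μ(51) = 1, μ(53) = -1, μ(55) = 1, μ(57) = 1, μ(58) = 1, μ(59) = -1, μ(61) = -1, μ(62) = 1, μ(65) = 1, μ(66) = -1, μ(67) = -1, μ(69) = 1, μ(70) = -1, μ(71) = -1, μ(73) = -1, μ(74) = 1, μ(77) = 1, μ(78) = -1, μ(79) = -1, μ(82) = 1, μ(83) = -1, μ(85) = 1, μ(86) = 1, μ(87) = 1, μ(89) = -1, μ(91) = 1, μ(93) = 1, μ(94) = 1, μ(95) = 1, μ(97) = -1, μ(101) = -1, μ(102) = -1, μ(103) = -1, μ(105) = -1, μ(106) = 1, μ(107) = -1, μ(109) = -1, μ(110) = -1, μ(111) = 1, μ(113) = -1, μ(114) = -1, μ(115) = 1, μ(118) = 1, μ(119) = 1, μ(122) = 1, μ(123) = 1, μ(127) = -1, μ(129) = 1, μ(130) = -1, μ(131) = -1, μ(133) = 1, μ(134) = 1, μ(137) = -1, μ(138) = -1, μ(139) = -1, μ(141) = 1, μ(142) = 1, μ(143) = 1, μ(145) = 1, μ(146) = 1, with μ = 0 on non-squarefree integers. Summing μ(k)/k for k where μ(k) ≠ 0 gives 66670440746206079837278951558338834430808994180477323/3338215550199730022503077710549980019122111551066811030 ≈ 0.0200. (PNT ⟺ this sum → 0 as n → ∞.)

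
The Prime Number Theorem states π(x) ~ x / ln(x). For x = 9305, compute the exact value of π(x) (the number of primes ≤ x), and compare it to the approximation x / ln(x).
π(9305) = 1151;  x/ln(x) ≈ 1018.24;  relative error ≈ 11.53%.

Directly count primes up to 9305: π(9305) = 1151. The PNT approximation gives 9305/ln(9305) ≈ 9305/9.13831 ≈ 1018.24. Relative error (π(x) − x/ln(x)) / π(x) ≈ 11.53%; the approximation is known to undercount slightly (Li(x) is a better estimate).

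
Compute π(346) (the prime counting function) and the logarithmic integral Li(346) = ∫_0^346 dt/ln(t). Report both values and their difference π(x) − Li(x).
π(346) = 68;  Li(346) ≈ 76.30;  π(x) − Li(x) ≈ -8.30.

Direct count of primes ≤ 346 gives π(346) = 68. Numerical evaluation of the logarithmic integral gives Li(346) ≈ 76.30. The difference π(x) − Li(x) ≈ -8.30 is typically negative for small/moderate x (Li(x) overestimates), though Littlewood's theorem shows this sign changes infinitely often.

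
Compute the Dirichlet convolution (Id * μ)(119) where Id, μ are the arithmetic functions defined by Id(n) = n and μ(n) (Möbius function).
(Id * μ)(119) = 96

Divisors of 119: [1, 7, 17, 119]. For each d | 119:
  d = 1: Id(1) · μ(119/1) = 1 · 1 = 1
  d = 7: Id(7) · μ(119/7) = 7 · -1 = -7
  d = 17: Id(17) · μ(119/17) = 17 · -1 = -17
  d = 119: Id(119) · μ(119/119) = 119 · 1 = 119
Summing: (Id * μ)(119) = 1 + -7 + -17 + 119 = 96.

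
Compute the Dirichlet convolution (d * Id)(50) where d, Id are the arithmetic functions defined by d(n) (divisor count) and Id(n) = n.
(d * Id)(50) = 152

Divisors of 50: [1, 2, 5, 10, 25, 50]. For each d | 50:
  d = 1: d(1) · Id(50/1) = 1 · 50 = 50
  d = 2: d(2) · Id(50/2) = 2 · 25 = 50
  d = 5: d(5) · Id(50/5) = 2 · 10 = 20
  d = 10: d(10) · Id(50/10) = 4 · 5 = 20
  d = 25: d(25) · Id(50/25) = 3 · 2 = 6
  d = 50: d(50) · Id(50/50) = 6 · 1 = 6
Summing: (d * Id)(50) = 50 + 50 + 20 + 20 + 6 + 6 = 152.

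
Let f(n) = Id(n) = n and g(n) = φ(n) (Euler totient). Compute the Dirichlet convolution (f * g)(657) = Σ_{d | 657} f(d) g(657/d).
(Id * φ)(657) = 3045

Divisors of 657: [1, 3, 9, 73, 219, 657]. For each d | 657:
  d = 1: Id(1) · φ(657/1) = 1 · 432 = 432
  d = 3: Id(3) · φ(657/3) = 3 · 144 = 432
  d = 9: Id(9) · φ(657/9) = 9 · 72 = 648
  d = 73: Id(73) · φ(657/73) = 73 · 6 = 438
  d = 219: Id(219) · φ(657/219) = 219 · 2 = 438
  d = 657: Id(657) · φ(657/657) = 657 · 1 = 657
Summing: (Id * φ)(657) = 432 + 432 + 648 + 438 + 438 + 657 = 3045.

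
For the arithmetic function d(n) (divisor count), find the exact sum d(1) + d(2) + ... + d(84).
Σ_{n ≤ 84} d(n) = 391

Compute d(n) for each 1 ≤ n ≤ 84: d(1) = 1, d(2) = 2, d(3) = 2, d(4) = 3, d(5) = 2, d(6) = 4, d(7) = 2, d(8) = 4, d(9) = 3, d(10) = 4, d(11) = 2, d(12) = 6, d(13) = 2, d(14) = 4, d(15) = 4, d(16) = 5, d(17) = 2, d(18) = 6, d(19) = 2, d(20) = 6, d(21) = 4, d(22) = 4, d(23) = 2, d(24) = 8, d(25) = 3, d(26) = 4, d(27) = 4, d(28) = 6, d(29) = 2, d(30) = 8, d(31) = 2, d(32) = 6, d(33) = 4, d(34) = 4, d(35) = 4, d(36) = 9, d(37) = 2, d(38) = 4, d(39) = 4, d(40) = 8, d(41) = 2, d(42) = 8, d(43) = 2, d(44) = 6, d(45) = 6, d(46) = 4, d(47) = 2, d(48) = 10, d(49) = 3, d(50) = 6, d(51) = 4, d(52) = 6, d(53) = 2, d(54) = 8, d(55) = 4, d(56) = 8, d(57) = 4, d(58) = 4, d(59) = 2, d(60) = 12, d(61) = 2, d(62) = 4, d(63) = 6, d(64) = 7, d(65) = 4, d(66) = 8, d(67) = 2, d(68) = 6, d(69) = 4, d(70) = 8, d(71) = 2, d(72) = 12, d(73) = 2, d(74) = 4, d(75) = 6, d(76) = 6, d(77) = 4, d(78) = 8, d(79) = 2, d(80) = 10, d(81) = 5, d(82) = 4, d(83) = 2, d(84) = 12. Summing all 84 values: 391. (Dirichlet's divisor formula: Σ_{n ≤ x} d(n) = x ln(x) + (2γ − 1) x + O(√x). For x = 84, the asymptotic estimate is ≈ 385.16.)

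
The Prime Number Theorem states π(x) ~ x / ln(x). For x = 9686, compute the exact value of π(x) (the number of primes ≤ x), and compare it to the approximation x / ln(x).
π(9686) = 1195;  x/ln(x) ≈ 1055.30;  relative error ≈ 11.69%.

Directly count primes up to 9686: π(9686) = 1195. The PNT approximation gives 9686/ln(9686) ≈ 9686/9.17844 ≈ 1055.30. Relative error (π(x) − x/ln(x)) / π(x) ≈ 11.69%; the approximation is known to undercount slightly (Li(x) is a better estimate).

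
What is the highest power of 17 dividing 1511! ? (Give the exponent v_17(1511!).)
v_17(1511!) = 93

Legendre's formula: v_p(n!) = Σ_{k ≥ 1} ⌊n / p^k⌋. For p = 17, n = 1511, the terms are:
  ⌊1511/17^1⌋ = ⌊1511/17⌋ = 88
  ⌊1511/17^2⌋ = ⌊1511/289⌋ = 5
(the next term ⌊1511/17^3⌋ = 0, terminating the sum). Summing: v_17(1511!) = 88 + 5 = 93.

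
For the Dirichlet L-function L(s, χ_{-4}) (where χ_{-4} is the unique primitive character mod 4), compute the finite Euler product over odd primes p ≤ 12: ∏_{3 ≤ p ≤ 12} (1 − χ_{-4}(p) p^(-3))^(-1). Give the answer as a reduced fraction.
∏ = 24457125/25252352

The odd primes p ≤ 12 are [3, 5, 7, 11]. For each, χ(p) = 1 if p ≡ 1 mod 4, χ(p) = −1 if p ≡ 3 mod 4. Taking (1 − χ(p)/p^3)^(-1) = p^3/(p^3 − χ(p)): (1 − (-1)/3^3)^(-1) · (1 − (1)/5^3)^(-1) · (1 − (-1)/7^3)^(-1) · (1 − (-1)/11^3)^(-1) = 24457125/25252352.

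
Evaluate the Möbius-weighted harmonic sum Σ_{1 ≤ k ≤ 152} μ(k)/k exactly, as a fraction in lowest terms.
Σ μ(k)/k = 498553581288971583508015817946071430122138094746515981177/75106511663943725776296745409664000450228387787452181363970

Values of μ(k) for 1 ≤ k ≤ 152: μ(1) = 1, μ(2) = -1, μ(3) = -1, μ(5) = -1, μ(6) = 1, μ(7) = -1, μ(10) = 1, μ(11) = -1, μ(13) = -1, μ(14) = 1, μ(15) = 1, μ(17) = -1, μ(19) = -1, μ(21) = 1, μ(22) = 1, μ(23) = -1, μ(26) = 1, μ(29) = -1, μ(30) = -1, μ(31) = -1, μ(33) = 1, μ(34) = 1, μ(35) = 1, μ(37) = -1, μ(38) = 1, μ(39) = 1, μ(41) = -1, μ(42) = -1, μ(43) = -1, μ(46) = 1, μ(47) = -1, μ(51) = 1, μ(53) = -1, μ(55) = 1, μ(57) = 1, μ(58) = 1, μ(59) = -1, μ(61) = -1, μ(62) = 1, μ(65) = 1, μ(66) = -1, μ(67) = -1, μ(69) = 1, μ(70) = -1, μ(71) = -1, μ(73) = -1, μ(74) = 1, μ(77) = 1, μ(78) = -1, μ(79) = -1, μ(82) = 1, μ(83) = -1, μ(85) = 1, μ(86) = 1, μ(87) = 1, μ(89) = -1, μ(91) = 1, μ(93) = 1, μ(94) = 1, μ(95) = 1, μ(97) = -1, μ(101) = -1, μ(102) = -1, μ(103) = -1, μ(105) = -1, μ(106) = 1, μ(107) = -1, μ(109) = -1, μ(110) = -1, μ(111) = 1, μ(113) = -1, μ(114) = -1, μ(115) = 1, μ(118) = 1, μ(119) = 1, μ(122) = 1, μ(123) = 1, μ(127) = -1, μ(129) = 1, μ(130) = -1, μ(131) = -1, μ(133) = 1, μ(134) = 1, μ(137) = -1, μ(138) = -1, μ(139) = -1, μ(141) = 1, μ(142) = 1, μ(143) = 1, μ(145) = 1, μ(146) = 1, μ(149) = -1, μ(151) = -1, with μ = 0 on non-squarefree integers. Summing μ(k)/k for k where μ(k) ≠ 0 gives 498553581288971583508015817946071430122138094746515981177/75106511663943725776296745409664000450228387787452181363970 ≈ 0.0066. (PNT ⟺ this sum → 0 as n → ∞.)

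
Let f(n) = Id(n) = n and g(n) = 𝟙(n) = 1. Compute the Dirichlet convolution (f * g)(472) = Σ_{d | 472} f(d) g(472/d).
(Id * 𝟙)(472) = 900

Divisors of 472: [1, 2, 4, 8, 59, 118, 236, 472]. For each d | 472:
  d = 1: Id(1) · 𝟙(472/1) = 1 · 1 = 1
  d = 2: Id(2) · 𝟙(472/2) = 2 · 1 = 2
  d = 4: Id(4) · 𝟙(472/4) = 4 · 1 = 4
  d = 8: Id(8) · 𝟙(472/8) = 8 · 1 = 8
  d = 59: Id(59) · 𝟙(472/59) = 59 · 1 = 59
  d = 118: Id(118) · 𝟙(472/118) = 118 · 1 = 118
  d = 236: Id(236) · 𝟙(472/236) = 236 · 1 = 236
  d = 472: Id(472) · 𝟙(472/472) = 472 · 1 = 472
Summing: (Id * 𝟙)(472) = 1 + 2 + 4 + 8 + 59 + 118 + 236 + 472 = 900.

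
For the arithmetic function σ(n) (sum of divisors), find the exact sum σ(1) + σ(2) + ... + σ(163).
Σ_{n ≤ 163} σ(n) = 21873

Compute σ(n) for each 1 ≤ n ≤ 163: σ(1) = 1, σ(2) = 3, σ(3) = 4, σ(4) = 7, σ(5) = 6, σ(6) = 12, σ(7) = 8, σ(8) = 15, σ(9) = 13, σ(10) = 18, σ(11) = 12, σ(12) = 28, σ(13) = 14, σ(14) = 24, σ(15) = 24, σ(16) = 31, σ(17) = 18, σ(18) = 39, σ(19) = 20, σ(20) = 42, σ(21) = 32, σ(22) = 36, σ(23) = 24, σ(24) = 60, σ(25) = 31, σ(26) = 42, σ(27) = 40, σ(28) = 56, σ(29) = 30, σ(30) = 72, σ(31) = 32, σ(32) = 63, σ(33) = 48, σ(34) = 54, σ(35) = 48, σ(36) = 91, σ(37) = 38, σ(38) = 60, σ(39) = 56, σ(40) = 90, σ(41) = 42, σ(42) = 96, σ(43) = 44, σ(44) = 84, σ(45) = 78, σ(46) = 72, σ(47) = 48, σ(48) = 124, σ(49) = 57, σ(50) = 93, σ(51) = 72, σ(52) = 98, σ(53) = 54, σ(54) = 120, σ(55) = 72, σ(56) = 120, σ(57) = 80, σ(58) = 90, σ(59) = 60, σ(60) = 168, σ(61) = 62, σ(62) = 96, σ(63) = 104, σ(64) = 127, σ(65) = 84, σ(66) = 144, σ(67) = 68, σ(68) = 126, σ(69) = 96, σ(70) = 144, σ(71) = 72, σ(72) = 195, σ(73) = 74, σ(74) = 114, σ(75) = 124, σ(76) = 140, σ(77) = 96, σ(78) = 168, σ(79) = 80, σ(80) = 186, σ(81) = 121, σ(82) = 126, σ(83) = 84, σ(84) = 224, σ(85) = 108, σ(86) = 132, σ(87) = 120, σ(88) = 180, σ(89) = 90, σ(90) = 234, σ(91) = 112, σ(92) = 168, σ(93) = 128, σ(94) = 144, σ(95) = 120, σ(96) = 252, σ(97) = 98, σ(98) = 171, σ(99) = 156, σ(100) = 217, σ(101) = 102, σ(102) = 216, σ(103) = 104, σ(104) = 210, σ(105) = 192, σ(106) = 162, σ(107) = 108, σ(108) = 280, σ(109) = 110, σ(110) = 216, σ(111) = 152, σ(112) = 248, σ(113) = 114, σ(114) = 240, σ(115) = 144, σ(116) = 210, σ(117) = 182, σ(118) = 180, σ(119) = 144, σ(120) = 360, σ(121) = 133, σ(122) = 186, σ(123) = 168, σ(124) = 224, σ(125) = 156, σ(126) = 312, σ(127) = 128, σ(128) = 255, σ(129) = 176, σ(130) = 252, σ(131) = 132, σ(132) = 336, σ(133) = 160, σ(134) = 204, σ(135) = 240, σ(136) = 270, σ(137) = 138, σ(138) = 288, σ(139) = 140, σ(140) = 336, σ(141) = 192, σ(142) = 216, σ(143) = 168, σ(144) = 403, σ(145) = 180, σ(146) = 222, σ(147) = 228, σ(148) = 266, σ(149) = 150, σ(150) = 372, σ(151) = 152, σ(152) = 300, σ(153) = 234, σ(154) = 288, σ(155) = 192, σ(156) = 392, σ(157) = 158, σ(158) = 240, σ(159) = 216, σ(160) = 378, σ(161) = 192, σ(162) = 363, σ(163) = 164. Summing all 163 values: 21873. (Average order: Σ_{n ≤ x} σ(n) ~ (π²/12) x². For x = 163, (π²/12)·163² ≈ 21852.13.)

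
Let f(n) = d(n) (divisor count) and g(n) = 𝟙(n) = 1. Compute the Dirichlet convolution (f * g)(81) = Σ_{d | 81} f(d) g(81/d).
(d * 𝟙)(81) = 15

Divisors of 81: [1, 3, 9, 27, 81]. For each d | 81:
  d = 1: d(1) · 𝟙(81/1) = 1 · 1 = 1
  d = 3: d(3) · 𝟙(81/3) = 2 · 1 = 2
  d = 9: d(9) · 𝟙(81/9) = 3 · 1 = 3
  d = 27: d(27) · 𝟙(81/27) = 4 · 1 = 4
  d = 81: d(81) · 𝟙(81/81) = 5 · 1 = 5
Summing: (d * 𝟙)(81) = 1 + 2 + 3 + 4 + 5 = 15.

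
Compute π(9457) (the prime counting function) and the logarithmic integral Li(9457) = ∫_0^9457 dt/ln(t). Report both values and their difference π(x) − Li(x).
π(9457) = 1170;  Li(9457) ≈ 1187.00;  π(x) − Li(x) ≈ -17.00.

Direct count of primes ≤ 9457 gives π(9457) = 1170. Numerical evaluation of the logarithmic integral gives Li(9457) ≈ 1187.00. The difference π(x) − Li(x) ≈ -17.00 is typically negative for small/moderate x (Li(x) overestimates), though Littlewood's theorem shows this sign changes infinitely often.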